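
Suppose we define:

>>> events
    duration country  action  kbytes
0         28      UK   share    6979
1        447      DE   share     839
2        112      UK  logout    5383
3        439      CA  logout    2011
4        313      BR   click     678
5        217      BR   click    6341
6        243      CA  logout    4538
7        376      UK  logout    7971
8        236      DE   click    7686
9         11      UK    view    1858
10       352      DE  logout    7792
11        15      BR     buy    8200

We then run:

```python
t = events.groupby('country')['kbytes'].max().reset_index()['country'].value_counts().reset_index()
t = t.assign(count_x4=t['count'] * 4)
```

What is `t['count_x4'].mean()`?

4.0

group by country, max of kbytes:
country
BR    8200
CA    4538
DE    7792
UK    7971
Name: kbytes, dtype: int64
reset_index():
  country  kbytes
0      BR    8200
1      CA    4538
2      DE    7792
3      UK    7971
value_counts of country:
country
BR    1
CA    1
DE    1
UK    1
Name: count, dtype: int64
reset_index():
  country  count
0      BR      1
1      CA      1
2      DE      1
3      UK      1
add column count_x4 = t['count'] * 4:
  country  count  count_x4
0      BR      1         4
1      CA      1         4
2      DE      1         4
3      UK      1         4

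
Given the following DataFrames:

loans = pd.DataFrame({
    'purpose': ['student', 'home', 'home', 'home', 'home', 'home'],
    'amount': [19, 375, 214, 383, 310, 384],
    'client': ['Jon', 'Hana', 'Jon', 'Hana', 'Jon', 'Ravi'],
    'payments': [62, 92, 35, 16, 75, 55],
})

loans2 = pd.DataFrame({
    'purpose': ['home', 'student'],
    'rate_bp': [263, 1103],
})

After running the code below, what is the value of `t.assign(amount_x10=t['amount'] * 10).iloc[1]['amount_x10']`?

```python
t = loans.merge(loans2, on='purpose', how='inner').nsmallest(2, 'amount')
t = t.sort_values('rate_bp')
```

190

merge on 'purpose' (how='inner') → 6 rows:
   purpose  amount client  payments  rate_bp
0  student      19    Jon        62     1103
1     home     375   Hana        92      263
2     home     214    Jon        35      263
3     home     383   Hana        16      263
4     home     310    Jon        75      263
5     home     384   Ravi        55      263
take 2 rows with smallest amount:
   purpose  amount client  payments  rate_bp
0  student      19    Jon        62     1103
2     home     214    Jon        35      263
sort by rate_bp:
   purpose  amount client  payments  rate_bp
2     home     214    Jon        35      263
0  student      19    Jon        62     1103
add column amount_x10 = t['amount'] * 10:
   purpose  amount client  payments  rate_bp  amount_x10
2     home     214    Jon        35      263        2140
0  student      19    Jon        62     1103         190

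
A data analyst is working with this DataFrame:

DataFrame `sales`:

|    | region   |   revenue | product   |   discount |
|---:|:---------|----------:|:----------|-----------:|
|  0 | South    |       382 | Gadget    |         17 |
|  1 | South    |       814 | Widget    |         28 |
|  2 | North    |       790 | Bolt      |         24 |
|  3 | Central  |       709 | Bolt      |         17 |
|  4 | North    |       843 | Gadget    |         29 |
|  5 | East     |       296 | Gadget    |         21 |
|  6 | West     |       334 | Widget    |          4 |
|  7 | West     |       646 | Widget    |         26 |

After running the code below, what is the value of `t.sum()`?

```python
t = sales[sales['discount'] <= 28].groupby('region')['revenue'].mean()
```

2883.0

filter rows where discount <= 28:
    region  revenue product  discount
0    South      382  Gadget        17
1    South      814  Widget        28
2    North      790    Bolt        24
3  Central      709    Bolt        17
5     East      296  Gadget        21
6     West      334  Widget         4
7     West      646  Widget        26
group by region, mean of revenue:
region
Central    709.0
East       296.0
North      790.0
South      598.0
West       490.0
Name: revenue, dtype: float64
Hence 2883.0.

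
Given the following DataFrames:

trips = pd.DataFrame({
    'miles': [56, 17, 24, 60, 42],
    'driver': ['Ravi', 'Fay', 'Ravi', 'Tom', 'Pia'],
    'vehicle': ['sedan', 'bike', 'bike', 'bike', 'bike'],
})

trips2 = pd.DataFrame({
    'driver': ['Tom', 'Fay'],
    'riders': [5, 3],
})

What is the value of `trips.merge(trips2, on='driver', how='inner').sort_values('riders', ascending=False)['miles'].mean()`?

merge on 'driver' (how='inner') → 2 rows:
   miles driver vehicle  riders
0     17    Fay    bike       3
1     60    Tom    bike       5
sort by riders descending:
   miles driver vehicle  riders
1     60    Tom    bike       5
0     17    Fay    bike       3

38.5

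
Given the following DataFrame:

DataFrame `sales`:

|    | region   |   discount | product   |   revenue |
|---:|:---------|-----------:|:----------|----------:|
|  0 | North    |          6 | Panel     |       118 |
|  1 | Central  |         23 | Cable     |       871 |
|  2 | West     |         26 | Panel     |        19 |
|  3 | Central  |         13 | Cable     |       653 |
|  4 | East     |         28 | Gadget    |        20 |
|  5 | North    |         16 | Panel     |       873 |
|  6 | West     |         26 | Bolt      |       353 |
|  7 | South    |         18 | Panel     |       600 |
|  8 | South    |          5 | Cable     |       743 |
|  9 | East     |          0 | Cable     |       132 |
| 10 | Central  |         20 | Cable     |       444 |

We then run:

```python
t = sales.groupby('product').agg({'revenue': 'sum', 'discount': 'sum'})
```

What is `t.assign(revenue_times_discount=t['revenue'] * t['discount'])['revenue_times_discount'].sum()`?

289421

group by product: sum(revenue), sum(discount):
         revenue  discount
product                   
Bolt         353        26
Cable       2843        61
Gadget        20        28
Panel       1610        66
add column revenue_times_discount = t['revenue'] * t['discount']:
         revenue  discount  revenue_times_discount
product                                           
Bolt         353        26                    9178
Cable       2843        61                  173423
Gadget        20        28                     560
Panel       1610        66                  106260
Finally, sum of column 'revenue_times_discount' = 289421.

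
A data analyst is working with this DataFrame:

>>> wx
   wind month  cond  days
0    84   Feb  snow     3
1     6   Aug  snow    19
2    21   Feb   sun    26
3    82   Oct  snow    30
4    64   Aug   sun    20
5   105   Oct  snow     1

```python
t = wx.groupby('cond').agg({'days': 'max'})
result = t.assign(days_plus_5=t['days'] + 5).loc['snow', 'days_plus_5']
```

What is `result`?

35

group by cond, max of days:
      days
cond      
snow    30
sun     26
add column days_plus_5 = t['days'] + 5:
      days  days_plus_5
cond                   
snow    30           35
sun     26           31
Reading off the value at row 'snow', column 'days_plus_5', we get 35.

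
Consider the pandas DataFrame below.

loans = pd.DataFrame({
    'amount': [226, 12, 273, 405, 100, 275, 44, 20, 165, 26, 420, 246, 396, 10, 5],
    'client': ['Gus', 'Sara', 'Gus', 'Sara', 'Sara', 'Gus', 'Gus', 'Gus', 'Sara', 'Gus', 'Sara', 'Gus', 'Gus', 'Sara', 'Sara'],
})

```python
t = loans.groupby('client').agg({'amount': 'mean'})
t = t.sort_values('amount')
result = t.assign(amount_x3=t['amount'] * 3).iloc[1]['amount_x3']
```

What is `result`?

group by client, mean of amount:
            amount
client            
Gus     188.250000
Sara    159.571429
sort by amount:
            amount
client            
Sara    159.571429
Gus     188.250000
add column amount_x3 = t['amount'] * 3:
            amount   amount_x3
client                        
Sara    159.571429  478.714286
Gus     188.250000  564.750000

564.75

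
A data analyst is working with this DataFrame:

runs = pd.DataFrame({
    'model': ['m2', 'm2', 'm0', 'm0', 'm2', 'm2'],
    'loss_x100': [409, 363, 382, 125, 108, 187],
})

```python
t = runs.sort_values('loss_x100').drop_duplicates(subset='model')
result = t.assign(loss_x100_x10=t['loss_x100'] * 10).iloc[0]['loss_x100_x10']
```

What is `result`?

sort by loss_x100:
  model  loss_x100
4    m2        108
3    m0        125
5    m2        187
1    m2        363
2    m0        382
0    m2        409
drop duplicate model (keep=first):
  model  loss_x100
4    m2        108
3    m0        125
add column loss_x100_x10 = t['loss_x100'] * 10:
  model  loss_x100  loss_x100_x10
4    m2        108           1080
3    m0        125           1250
The value at position 0, column 'loss_x100_x10' is 1080.

1080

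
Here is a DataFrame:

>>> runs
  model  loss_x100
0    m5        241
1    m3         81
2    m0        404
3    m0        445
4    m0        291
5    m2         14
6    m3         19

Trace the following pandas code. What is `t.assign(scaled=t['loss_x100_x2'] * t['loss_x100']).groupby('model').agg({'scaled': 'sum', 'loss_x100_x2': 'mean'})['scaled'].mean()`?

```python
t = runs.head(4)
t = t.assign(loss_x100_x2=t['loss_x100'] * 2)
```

283922.0

take first 4 rows:
  model  loss_x100
0    m5        241
1    m3         81
2    m0        404
3    m0        445
add column loss_x100_x2 = t['loss_x100'] * 2:
  model  loss_x100  loss_x100_x2
0    m5        241           482
1    m3         81           162
2    m0        404           808
3    m0        445           890
add column scaled = t['loss_x100_x2'] * t['loss_x100']:
  model  loss_x100  loss_x100_x2  scaled
0    m5        241           482  116162
1    m3         81           162   13122
2    m0        404           808  326432
3    m0        445           890  396050
group by model: sum(scaled), mean(loss_x100_x2):
       scaled  loss_x100_x2
model                      
m0     722482         849.0
m3      13122         162.0
m5     116162         482.0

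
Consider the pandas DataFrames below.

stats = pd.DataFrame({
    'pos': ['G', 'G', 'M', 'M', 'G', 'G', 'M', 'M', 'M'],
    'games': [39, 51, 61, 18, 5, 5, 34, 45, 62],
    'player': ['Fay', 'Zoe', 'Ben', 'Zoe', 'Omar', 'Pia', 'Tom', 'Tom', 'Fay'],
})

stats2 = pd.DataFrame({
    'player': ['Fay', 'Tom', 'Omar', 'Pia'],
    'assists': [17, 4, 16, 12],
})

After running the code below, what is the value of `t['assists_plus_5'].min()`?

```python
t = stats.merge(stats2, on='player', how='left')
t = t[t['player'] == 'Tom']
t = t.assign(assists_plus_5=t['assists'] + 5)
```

9.0

merge on 'player' (how='left') → 9 rows:
  pos  games player  assists
0   G     39    Fay     17.0
1   G     51    Zoe      NaN
2   M     61    Ben      NaN
3   M     18    Zoe      NaN
4   G      5   Omar     16.0
5   G      5    Pia     12.0
6   M     34    Tom      4.0
7   M     45    Tom      4.0
8   M     62    Fay     17.0
filter rows where player == 'Tom':
  pos  games player  assists
6   M     34    Tom      4.0
7   M     45    Tom      4.0
add column assists_plus_5 = t['assists'] + 5:
  pos  games player  assists  assists_plus_5
6   M     34    Tom      4.0             9.0
7   M     45    Tom      4.0             9.0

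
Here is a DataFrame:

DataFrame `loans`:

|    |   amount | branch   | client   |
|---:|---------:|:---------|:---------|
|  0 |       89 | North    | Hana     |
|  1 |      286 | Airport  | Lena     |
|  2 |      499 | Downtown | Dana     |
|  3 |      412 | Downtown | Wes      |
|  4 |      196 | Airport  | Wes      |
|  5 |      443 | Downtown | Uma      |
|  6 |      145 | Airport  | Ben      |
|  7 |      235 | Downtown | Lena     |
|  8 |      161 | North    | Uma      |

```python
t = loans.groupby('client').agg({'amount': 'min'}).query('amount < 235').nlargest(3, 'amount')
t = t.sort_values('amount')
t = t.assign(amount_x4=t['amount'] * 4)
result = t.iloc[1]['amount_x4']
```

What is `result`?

group by client, min of amount:
        amount
client        
Ben        145
Dana       499
Hana        89
Lena       235
Uma        161
Wes        196
filter rows where amount < 235:
        amount
client        
Ben        145
Hana        89
Uma        161
Wes        196
take 3 rows with largest amount:
        amount
client        
Wes        196
Uma        161
Ben        145
sort by amount:
        amount
client        
Ben        145
Uma        161
Wes        196
add column amount_x4 = t['amount'] * 4:
        amount  amount_x4
client                   
Ben        145        580
Uma        161        644
Wes        196        784
So iloc[1]['amount_x4'] = 644.

644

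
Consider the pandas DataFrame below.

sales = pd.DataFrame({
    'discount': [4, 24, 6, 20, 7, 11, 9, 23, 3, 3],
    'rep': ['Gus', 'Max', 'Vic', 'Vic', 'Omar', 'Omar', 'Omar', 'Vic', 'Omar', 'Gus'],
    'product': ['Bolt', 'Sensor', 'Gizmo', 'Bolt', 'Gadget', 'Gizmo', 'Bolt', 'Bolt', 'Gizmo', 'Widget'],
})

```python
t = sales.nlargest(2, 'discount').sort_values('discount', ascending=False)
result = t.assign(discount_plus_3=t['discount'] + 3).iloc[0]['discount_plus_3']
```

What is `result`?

27

take 2 rows with largest discount:
   discount  rep product
1        24  Max  Sensor
7        23  Vic    Bolt
sort by discount descending:
   discount  rep product
1        24  Max  Sensor
7        23  Vic    Bolt
add column discount_plus_3 = t['discount'] + 3:
   discount  rep product  discount_plus_3
1        24  Max  Sensor               27
7        23  Vic    Bolt               26
The value at position 0, column 'discount_plus_3' is 27.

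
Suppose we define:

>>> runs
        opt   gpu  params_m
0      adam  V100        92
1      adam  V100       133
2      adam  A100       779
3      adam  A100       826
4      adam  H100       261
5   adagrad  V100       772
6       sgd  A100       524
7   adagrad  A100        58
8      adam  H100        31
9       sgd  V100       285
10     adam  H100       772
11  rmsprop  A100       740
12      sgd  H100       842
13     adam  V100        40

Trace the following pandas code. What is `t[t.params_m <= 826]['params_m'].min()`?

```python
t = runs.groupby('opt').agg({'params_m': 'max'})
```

group by opt, max of params_m:
         params_m
opt              
adagrad       772
adam          826
rmsprop       740
sgd           842
filter rows where params_m <= 826:
         params_m
opt              
adagrad       772
adam          826
rmsprop       740

740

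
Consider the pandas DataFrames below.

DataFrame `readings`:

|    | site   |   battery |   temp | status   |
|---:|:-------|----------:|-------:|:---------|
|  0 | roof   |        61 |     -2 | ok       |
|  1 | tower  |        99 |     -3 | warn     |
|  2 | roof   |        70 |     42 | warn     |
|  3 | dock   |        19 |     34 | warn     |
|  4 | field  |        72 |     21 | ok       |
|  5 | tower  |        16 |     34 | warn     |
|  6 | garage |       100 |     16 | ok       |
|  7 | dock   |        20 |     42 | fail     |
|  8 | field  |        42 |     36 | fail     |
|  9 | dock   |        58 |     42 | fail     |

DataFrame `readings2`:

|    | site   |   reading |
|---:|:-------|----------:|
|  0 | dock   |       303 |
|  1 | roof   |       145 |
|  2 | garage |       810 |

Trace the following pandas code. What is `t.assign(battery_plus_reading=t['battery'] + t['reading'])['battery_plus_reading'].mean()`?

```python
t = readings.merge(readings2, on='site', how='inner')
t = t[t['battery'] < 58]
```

322.5

merge on 'site' (how='inner') → 6 rows:
     site  battery  temp status  reading
0    roof       61    -2     ok      145
1    roof       70    42   warn      145
2    dock       19    34   warn      303
3  garage      100    16     ok      810
4    dock       20    42   fail      303
5    dock       58    42   fail      303
filter rows where battery < 58:
   site  battery  temp status  reading
2  dock       19    34   warn      303
4  dock       20    42   fail      303
add column battery_plus_reading = t['battery'] + t['reading']:
   site  battery  temp status  reading  battery_plus_reading
2  dock       19    34   warn      303                   322
4  dock       20    42   fail      303                   323
mean of column 'battery_plus_reading' → 322.5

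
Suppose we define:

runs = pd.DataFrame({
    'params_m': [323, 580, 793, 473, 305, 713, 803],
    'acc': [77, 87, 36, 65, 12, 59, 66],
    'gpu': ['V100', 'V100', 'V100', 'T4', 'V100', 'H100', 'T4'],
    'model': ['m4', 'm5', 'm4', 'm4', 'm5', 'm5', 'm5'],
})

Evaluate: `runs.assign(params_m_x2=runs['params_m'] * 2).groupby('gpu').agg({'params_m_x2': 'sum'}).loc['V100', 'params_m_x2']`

4002

add column params_m_x2 = runs['params_m'] * 2:
   params_m  acc   gpu model  params_m_x2
0       323   77  V100    m4          646
1       580   87  V100    m5         1160
2       793   36  V100    m4         1586
3       473   65    T4    m4          946
4       305   12  V100    m5          610
5       713   59  H100    m5         1426
6       803   66    T4    m5         1606
group by gpu, sum of params_m_x2:
      params_m_x2
gpu              
H100         1426
T4           2552
V100         4002
The value at row 'V100', column 'params_m_x2' is 4002.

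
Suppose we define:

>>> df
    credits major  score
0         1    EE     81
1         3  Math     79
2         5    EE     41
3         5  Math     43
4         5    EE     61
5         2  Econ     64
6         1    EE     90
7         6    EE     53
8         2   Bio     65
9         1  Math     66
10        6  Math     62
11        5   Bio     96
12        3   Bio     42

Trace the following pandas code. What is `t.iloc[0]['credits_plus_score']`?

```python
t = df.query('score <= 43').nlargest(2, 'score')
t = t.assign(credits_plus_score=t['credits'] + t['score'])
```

filter rows where score <= 43:
    credits major  score
2         5    EE     41
3         5  Math     43
12        3   Bio     42
take 2 rows with largest score:
    credits major  score
3         5  Math     43
12        3   Bio     42
add column credits_plus_score = t['credits'] + t['score']:
    credits major  score  credits_plus_score
3         5  Math     43                  48
12        3   Bio     42                  45
Reading off the value at position 0, column 'credits_plus_score', we get 48.

48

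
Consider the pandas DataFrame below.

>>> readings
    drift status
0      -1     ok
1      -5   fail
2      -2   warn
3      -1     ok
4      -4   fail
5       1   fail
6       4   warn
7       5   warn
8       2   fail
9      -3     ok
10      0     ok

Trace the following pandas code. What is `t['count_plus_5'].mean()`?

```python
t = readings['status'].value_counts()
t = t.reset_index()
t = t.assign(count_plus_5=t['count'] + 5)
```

8.66666666667

value_counts of status:
status
ok      4
fail    4
warn    3
Name: count, dtype: int64
reset_index():
  status  count
0     ok      4
1   fail      4
2   warn      3
add column count_plus_5 = t['count'] + 5:
  status  count  count_plus_5
0     ok      4             9
1   fail      4             9
2   warn      3             8
Taking the mean of column 'count_plus_5' gives 8.66666666667.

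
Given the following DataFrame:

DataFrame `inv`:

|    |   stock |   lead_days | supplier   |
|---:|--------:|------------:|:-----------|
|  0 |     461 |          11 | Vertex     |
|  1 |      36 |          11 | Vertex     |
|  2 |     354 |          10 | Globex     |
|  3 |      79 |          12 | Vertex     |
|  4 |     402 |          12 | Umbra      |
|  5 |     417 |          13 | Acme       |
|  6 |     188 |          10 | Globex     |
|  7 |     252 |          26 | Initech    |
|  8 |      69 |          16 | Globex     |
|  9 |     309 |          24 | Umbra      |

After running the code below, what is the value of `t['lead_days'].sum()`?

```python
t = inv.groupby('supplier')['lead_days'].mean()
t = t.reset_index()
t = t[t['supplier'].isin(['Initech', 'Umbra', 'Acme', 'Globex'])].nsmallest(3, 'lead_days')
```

43.0

group by supplier, mean of lead_days:
supplier
Acme       13.000000
Globex     12.000000
Initech    26.000000
Umbra      18.000000
Vertex     11.333333
Name: lead_days, dtype: float64
reset_index():
  supplier  lead_days
0     Acme  13.000000
1   Globex  12.000000
2  Initech  26.000000
3    Umbra  18.000000
4   Vertex  11.333333
filter rows where supplier in ['Initech', 'Umbra', 'Acme', 'Globex']:
  supplier  lead_days
0     Acme       13.0
1   Globex       12.0
2  Initech       26.0
3    Umbra       18.0
take 3 rows with smallest lead_days:
  supplier  lead_days
1   Globex       12.0
0     Acme       13.0
3    Umbra       18.0
sum of column 'lead_days' → 43.0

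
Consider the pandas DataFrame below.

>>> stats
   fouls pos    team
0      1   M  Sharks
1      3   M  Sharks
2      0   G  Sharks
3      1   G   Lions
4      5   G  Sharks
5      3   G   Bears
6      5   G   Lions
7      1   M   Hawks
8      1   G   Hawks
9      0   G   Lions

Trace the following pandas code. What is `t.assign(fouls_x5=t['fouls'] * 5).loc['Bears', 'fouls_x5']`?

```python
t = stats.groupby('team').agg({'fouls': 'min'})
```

15

group by team, min of fouls:
        fouls
team         
Bears       3
Hawks       1
Lions       0
Sharks      0
add column fouls_x5 = t['fouls'] * 5:
        fouls  fouls_x5
team                   
Bears       3        15
Hawks       1         5
Lions       0         0
Sharks      0         0
Finally, value at row 'Bears', column 'fouls_x5' = 15.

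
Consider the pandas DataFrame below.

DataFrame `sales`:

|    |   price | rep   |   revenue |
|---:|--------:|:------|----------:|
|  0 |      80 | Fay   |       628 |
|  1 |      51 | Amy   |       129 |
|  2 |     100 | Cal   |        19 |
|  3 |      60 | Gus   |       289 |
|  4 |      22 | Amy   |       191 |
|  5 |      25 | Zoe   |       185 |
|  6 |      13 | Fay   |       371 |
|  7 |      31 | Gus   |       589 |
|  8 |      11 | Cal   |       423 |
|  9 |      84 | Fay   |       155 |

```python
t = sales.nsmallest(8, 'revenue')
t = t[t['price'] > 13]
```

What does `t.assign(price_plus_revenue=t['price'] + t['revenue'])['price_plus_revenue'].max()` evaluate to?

349

take 8 rows with smallest revenue:
   price  rep  revenue
2    100  Cal       19
1     51  Amy      129
9     84  Fay      155
5     25  Zoe      185
4     22  Amy      191
3     60  Gus      289
6     13  Fay      371
8     11  Cal      423
filter rows where price > 13:
   price  rep  revenue
2    100  Cal       19
1     51  Amy      129
9     84  Fay      155
5     25  Zoe      185
4     22  Amy      191
3     60  Gus      289
add column price_plus_revenue = t['price'] + t['revenue']:
   price  rep  revenue  price_plus_revenue
2    100  Cal       19                 119
1     51  Amy      129                 180
9     84  Fay      155                 239
5     25  Zoe      185                 210
4     22  Amy      191                 213
3     60  Gus      289                 349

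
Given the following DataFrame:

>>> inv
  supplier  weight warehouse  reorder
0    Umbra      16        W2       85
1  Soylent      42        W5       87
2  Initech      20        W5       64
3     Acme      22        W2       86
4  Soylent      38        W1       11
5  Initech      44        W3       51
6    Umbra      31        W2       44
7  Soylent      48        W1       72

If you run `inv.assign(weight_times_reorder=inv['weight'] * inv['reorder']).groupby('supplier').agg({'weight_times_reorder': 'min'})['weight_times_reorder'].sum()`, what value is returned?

add column weight_times_reorder = inv['weight'] * inv['reorder']:
  supplier  weight warehouse  reorder  weight_times_reorder
0    Umbra      16        W2       85                  1360
1  Soylent      42        W5       87                  3654
2  Initech      20        W5       64                  1280
3     Acme      22        W2       86                  1892
4  Soylent      38        W1       11                   418
5  Initech      44        W3       51                  2244
6    Umbra      31        W2       44                  1364
7  Soylent      48        W1       72                  3456
group by supplier, min of weight_times_reorder:
          weight_times_reorder
supplier                      
Acme                      1892
Initech                   1280
Soylent                    418
Umbra                     1360
Finally, sum of column 'weight_times_reorder' = 4950.

4950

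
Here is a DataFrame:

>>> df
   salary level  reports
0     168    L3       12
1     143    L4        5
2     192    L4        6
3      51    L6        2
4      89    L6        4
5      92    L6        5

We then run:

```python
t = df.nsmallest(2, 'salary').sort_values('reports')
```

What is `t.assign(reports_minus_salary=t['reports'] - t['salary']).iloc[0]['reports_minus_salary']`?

take 2 rows with smallest salary:
   salary level  reports
3      51    L6        2
4      89    L6        4
sort by reports:
   salary level  reports
3      51    L6        2
4      89    L6        4
add column reports_minus_salary = t['reports'] - t['salary']:
   salary level  reports  reports_minus_salary
3      51    L6        2                   -49
4      89    L6        4                   -85

-49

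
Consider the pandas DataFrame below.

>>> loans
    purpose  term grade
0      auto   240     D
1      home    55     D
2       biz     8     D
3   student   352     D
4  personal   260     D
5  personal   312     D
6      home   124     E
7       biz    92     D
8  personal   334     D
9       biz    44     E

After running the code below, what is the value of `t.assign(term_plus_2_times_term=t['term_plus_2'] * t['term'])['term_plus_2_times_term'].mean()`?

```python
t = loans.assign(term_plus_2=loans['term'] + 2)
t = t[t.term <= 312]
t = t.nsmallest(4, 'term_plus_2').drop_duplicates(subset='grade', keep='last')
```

add column term_plus_2 = loans['term'] + 2:
    purpose  term grade  term_plus_2
0      auto   240     D          242
1      home    55     D           57
2       biz     8     D           10
3   student   352     D          354
4  personal   260     D          262
5  personal   312     D          314
6      home   124     E          126
7       biz    92     D           94
8  personal   334     D          336
9       biz    44     E           46
filter rows where term <= 312:
    purpose  term grade  term_plus_2
0      auto   240     D          242
1      home    55     D           57
2       biz     8     D           10
4  personal   260     D          262
5  personal   312     D          314
6      home   124     E          126
7       biz    92     D           94
9       biz    44     E           46
take 4 rows with smallest term_plus_2:
  purpose  term grade  term_plus_2
2     biz     8     D           10
9     biz    44     E           46
1    home    55     D           57
7     biz    92     D           94
drop duplicate grade (keep=last):
  purpose  term grade  term_plus_2
9     biz    44     E           46
7     biz    92     D           94
add column term_plus_2_times_term = t['term_plus_2'] * t['term']:
  purpose  term grade  term_plus_2  term_plus_2_times_term
9     biz    44     E           46                    2024
7     biz    92     D           94                    8648
Finally, mean of column 'term_plus_2_times_term' = 5336.0.

5336.0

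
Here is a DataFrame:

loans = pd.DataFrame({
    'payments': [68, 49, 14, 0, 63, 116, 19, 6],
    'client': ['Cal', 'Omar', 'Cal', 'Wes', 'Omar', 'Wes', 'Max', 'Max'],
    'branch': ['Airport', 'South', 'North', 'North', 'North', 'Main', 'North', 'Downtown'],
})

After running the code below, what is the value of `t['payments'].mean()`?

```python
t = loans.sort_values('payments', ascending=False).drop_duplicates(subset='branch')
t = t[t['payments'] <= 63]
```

39.3333333333

sort by payments descending:
   payments client    branch
5       116    Wes      Main
0        68    Cal   Airport
4        63   Omar     North
1        49   Omar     South
6        19    Max     North
2        14    Cal     North
7         6    Max  Downtown
3         0    Wes     North
drop duplicate branch (keep=first):
   payments client    branch
5       116    Wes      Main
0        68    Cal   Airport
4        63   Omar     North
1        49   Omar     South
7         6    Max  Downtown
filter rows where payments <= 63:
   payments client    branch
4        63   Omar     North
1        49   Omar     South
7         6    Max  Downtown
So mean() = 39.3333333333.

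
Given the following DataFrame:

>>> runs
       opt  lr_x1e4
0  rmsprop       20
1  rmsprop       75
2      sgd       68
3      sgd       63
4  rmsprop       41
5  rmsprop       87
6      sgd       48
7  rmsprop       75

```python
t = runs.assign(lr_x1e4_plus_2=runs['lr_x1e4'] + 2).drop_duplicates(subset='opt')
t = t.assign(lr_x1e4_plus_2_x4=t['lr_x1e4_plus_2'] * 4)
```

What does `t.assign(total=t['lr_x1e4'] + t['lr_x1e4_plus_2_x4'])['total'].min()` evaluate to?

add column lr_x1e4_plus_2 = runs['lr_x1e4'] + 2:
       opt  lr_x1e4  lr_x1e4_plus_2
0  rmsprop       20              22
1  rmsprop       75              77
2      sgd       68              70
3      sgd       63              65
4  rmsprop       41              43
5  rmsprop       87              89
6      sgd       48              50
7  rmsprop       75              77
drop duplicate opt (keep=first):
       opt  lr_x1e4  lr_x1e4_plus_2
0  rmsprop       20              22
2      sgd       68              70
add column lr_x1e4_plus_2_x4 = t['lr_x1e4_plus_2'] * 4:
       opt  lr_x1e4  lr_x1e4_plus_2  lr_x1e4_plus_2_x4
0  rmsprop       20              22                 88
2      sgd       68              70                280
add column total = t['lr_x1e4'] + t['lr_x1e4_plus_2_x4']:
       opt  lr_x1e4  lr_x1e4_plus_2  lr_x1e4_plus_2_x4  total
0  rmsprop       20              22                 88    108
2      sgd       68              70                280    348
Taking the min of column 'total' gives 108.

108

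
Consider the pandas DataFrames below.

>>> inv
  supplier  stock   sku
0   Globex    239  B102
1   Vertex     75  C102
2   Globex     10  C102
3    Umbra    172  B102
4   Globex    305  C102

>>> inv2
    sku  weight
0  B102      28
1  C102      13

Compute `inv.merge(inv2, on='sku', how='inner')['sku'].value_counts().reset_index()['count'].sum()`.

5

merge on 'sku' (how='inner') → 5 rows:
  supplier  stock   sku  weight
0   Globex    239  B102      28
1   Vertex     75  C102      13
2   Globex     10  C102      13
3    Umbra    172  B102      28
4   Globex    305  C102      13
value_counts of sku:
sku
C102    3
B102    2
Name: count, dtype: int64
reset_index():
    sku  count
0  C102      3
1  B102      2
Taking the sum of column 'count' gives 5.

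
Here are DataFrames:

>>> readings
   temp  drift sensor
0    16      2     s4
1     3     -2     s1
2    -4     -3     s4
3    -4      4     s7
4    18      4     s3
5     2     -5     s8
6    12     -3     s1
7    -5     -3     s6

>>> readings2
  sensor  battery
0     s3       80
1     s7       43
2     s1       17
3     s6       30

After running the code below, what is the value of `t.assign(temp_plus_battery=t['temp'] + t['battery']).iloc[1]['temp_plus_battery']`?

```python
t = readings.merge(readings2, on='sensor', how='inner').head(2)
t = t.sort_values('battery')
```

merge on 'sensor' (how='inner') → 5 rows:
   temp  drift sensor  battery
0     3     -2     s1       17
1    -4      4     s7       43
2    18      4     s3       80
3    12     -3     s1       17
4    -5     -3     s6       30
take first 2 rows:
   temp  drift sensor  battery
0     3     -2     s1       17
1    -4      4     s7       43
sort by battery:
   temp  drift sensor  battery
0     3     -2     s1       17
1    -4      4     s7       43
add column temp_plus_battery = t['temp'] + t['battery']:
   temp  drift sensor  battery  temp_plus_battery
0     3     -2     s1       17                 20
1    -4      4     s7       43                 39
Hence 39.

39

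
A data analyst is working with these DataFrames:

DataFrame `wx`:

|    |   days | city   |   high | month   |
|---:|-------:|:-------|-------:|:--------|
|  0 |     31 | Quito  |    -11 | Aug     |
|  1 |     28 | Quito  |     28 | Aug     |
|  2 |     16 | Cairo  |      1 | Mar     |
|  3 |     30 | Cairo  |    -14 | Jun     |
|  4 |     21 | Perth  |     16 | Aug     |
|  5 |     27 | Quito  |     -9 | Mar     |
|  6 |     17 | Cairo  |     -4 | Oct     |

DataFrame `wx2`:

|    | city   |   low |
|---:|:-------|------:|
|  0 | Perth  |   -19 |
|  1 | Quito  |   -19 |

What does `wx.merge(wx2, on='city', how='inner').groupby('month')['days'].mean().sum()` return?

merge on 'city' (how='inner') → 4 rows:
   days   city  high month  low
0    31  Quito   -11   Aug  -19
1    28  Quito    28   Aug  -19
2    21  Perth    16   Aug  -19
3    27  Quito    -9   Mar  -19
group by month, mean of days:
month
Aug    26.666667
Mar    27.000000
Name: days, dtype: float64

53.6666666667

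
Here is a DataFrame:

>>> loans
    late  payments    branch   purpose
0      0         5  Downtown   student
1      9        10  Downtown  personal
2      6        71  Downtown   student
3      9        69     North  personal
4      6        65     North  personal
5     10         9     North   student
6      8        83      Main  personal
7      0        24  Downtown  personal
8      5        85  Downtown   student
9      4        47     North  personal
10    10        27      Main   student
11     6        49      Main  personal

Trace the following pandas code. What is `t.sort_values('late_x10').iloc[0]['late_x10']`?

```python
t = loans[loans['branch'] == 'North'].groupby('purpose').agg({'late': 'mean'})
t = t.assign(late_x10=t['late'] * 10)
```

filter rows where branch == 'North':
   late  payments branch   purpose
3     9        69  North  personal
4     6        65  North  personal
5    10         9  North   student
9     4        47  North  personal
group by purpose, mean of late:
               late
purpose            
personal   6.333333
student   10.000000
add column late_x10 = t['late'] * 10:
               late    late_x10
purpose                        
personal   6.333333   63.333333
student   10.000000  100.000000
sort by late_x10:
               late    late_x10
purpose                        
personal   6.333333   63.333333
student   10.000000  100.000000

63.3333333333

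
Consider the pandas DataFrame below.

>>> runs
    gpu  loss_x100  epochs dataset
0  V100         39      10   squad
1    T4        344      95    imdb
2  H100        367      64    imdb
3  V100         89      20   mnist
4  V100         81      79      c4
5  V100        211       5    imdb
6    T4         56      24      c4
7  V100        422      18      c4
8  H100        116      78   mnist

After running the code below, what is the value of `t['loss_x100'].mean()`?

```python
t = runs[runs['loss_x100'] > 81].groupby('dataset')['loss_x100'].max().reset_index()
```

filter rows where loss_x100 > 81:
    gpu  loss_x100  epochs dataset
1    T4        344      95    imdb
2  H100        367      64    imdb
3  V100         89      20   mnist
5  V100        211       5    imdb
7  V100        422      18      c4
8  H100        116      78   mnist
group by dataset, max of loss_x100:
dataset
c4       422
imdb     367
mnist    116
Name: loss_x100, dtype: int64
reset_index():
  dataset  loss_x100
0      c4        422
1    imdb        367
2   mnist        116
mean of column 'loss_x100' → 301.666666667

301.666666667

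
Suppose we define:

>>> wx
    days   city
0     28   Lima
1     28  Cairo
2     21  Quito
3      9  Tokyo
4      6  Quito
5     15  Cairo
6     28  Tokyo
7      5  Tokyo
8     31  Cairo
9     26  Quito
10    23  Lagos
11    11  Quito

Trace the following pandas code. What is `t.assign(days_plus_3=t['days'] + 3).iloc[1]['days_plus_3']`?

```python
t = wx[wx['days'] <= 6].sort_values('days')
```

filter rows where days <= 6:
   days   city
4     6  Quito
7     5  Tokyo
sort by days:
   days   city
7     5  Tokyo
4     6  Quito
add column days_plus_3 = t['days'] + 3:
   days   city  days_plus_3
7     5  Tokyo            8
4     6  Quito            9
The value at position 1, column 'days_plus_3' is 9.

9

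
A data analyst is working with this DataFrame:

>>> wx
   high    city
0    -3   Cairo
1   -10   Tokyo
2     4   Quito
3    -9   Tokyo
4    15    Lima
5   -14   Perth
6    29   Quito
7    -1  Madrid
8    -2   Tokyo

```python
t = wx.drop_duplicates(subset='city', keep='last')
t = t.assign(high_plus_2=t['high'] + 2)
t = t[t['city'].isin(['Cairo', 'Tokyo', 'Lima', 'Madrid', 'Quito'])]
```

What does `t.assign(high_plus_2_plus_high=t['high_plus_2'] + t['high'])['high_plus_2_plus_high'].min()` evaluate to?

-4

drop duplicate city (keep=last):
   high    city
0    -3   Cairo
4    15    Lima
5   -14   Perth
6    29   Quito
7    -1  Madrid
8    -2   Tokyo
add column high_plus_2 = t['high'] + 2:
   high    city  high_plus_2
0    -3   Cairo           -1
4    15    Lima           17
5   -14   Perth          -12
6    29   Quito           31
7    -1  Madrid            1
8    -2   Tokyo            0
filter rows where city in ['Cairo', 'Tokyo', 'Lima', 'Madrid', 'Quito']:
   high    city  high_plus_2
0    -3   Cairo           -1
4    15    Lima           17
6    29   Quito           31
7    -1  Madrid            1
8    -2   Tokyo            0
add column high_plus_2_plus_high = t['high_plus_2'] + t['high']:
   high    city  high_plus_2  high_plus_2_plus_high
0    -3   Cairo           -1                     -4
4    15    Lima           17                     32
6    29   Quito           31                     60
7    -1  Madrid            1                      0
8    -2   Tokyo            0                     -2
Finally, min of column 'high_plus_2_plus_high' = -4.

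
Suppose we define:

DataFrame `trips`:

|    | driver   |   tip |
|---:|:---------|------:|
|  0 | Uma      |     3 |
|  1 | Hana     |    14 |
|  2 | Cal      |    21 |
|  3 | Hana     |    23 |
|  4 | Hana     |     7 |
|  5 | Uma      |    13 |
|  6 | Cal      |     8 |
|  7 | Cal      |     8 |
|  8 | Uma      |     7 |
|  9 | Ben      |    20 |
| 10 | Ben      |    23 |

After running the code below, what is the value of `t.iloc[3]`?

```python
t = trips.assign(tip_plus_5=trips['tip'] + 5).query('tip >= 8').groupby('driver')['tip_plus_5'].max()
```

add column tip_plus_5 = trips['tip'] + 5:
   driver  tip  tip_plus_5
0     Uma    3           8
1    Hana   14          19
2     Cal   21          26
3    Hana   23          28
4    Hana    7          12
5     Uma   13          18
6     Cal    8          13
7     Cal    8          13
8     Uma    7          12
9     Ben   20          25
10    Ben   23          28
filter rows where tip >= 8:
   driver  tip  tip_plus_5
1    Hana   14          19
2     Cal   21          26
3    Hana   23          28
5     Uma   13          18
6     Cal    8          13
7     Cal    8          13
9     Ben   20          25
10    Ben   23          28
group by driver, max of tip_plus_5:
driver
Ben     28
Cal     26
Hana    28
Uma     18
Name: tip_plus_5, dtype: int64
So iloc[3] = 18.

18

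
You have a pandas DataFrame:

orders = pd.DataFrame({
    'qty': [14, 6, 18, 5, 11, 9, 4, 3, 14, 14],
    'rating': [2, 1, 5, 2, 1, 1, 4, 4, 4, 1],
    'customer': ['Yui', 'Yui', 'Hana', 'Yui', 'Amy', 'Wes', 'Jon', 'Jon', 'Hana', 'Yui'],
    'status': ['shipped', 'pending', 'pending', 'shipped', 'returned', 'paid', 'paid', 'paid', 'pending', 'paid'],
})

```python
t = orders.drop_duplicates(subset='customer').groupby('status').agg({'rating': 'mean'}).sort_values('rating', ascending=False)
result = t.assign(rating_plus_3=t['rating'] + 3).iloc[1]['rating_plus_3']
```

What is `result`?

drop duplicate customer (keep=first):
   qty  rating customer    status
0   14       2      Yui   shipped
2   18       5     Hana   pending
4   11       1      Amy  returned
5    9       1      Wes      paid
6    4       4      Jon      paid
group by status, mean of rating:
          rating
status          
paid         2.5
pending      5.0
returned     1.0
shipped      2.0
sort by rating descending:
          rating
status          
pending      5.0
paid         2.5
shipped      2.0
returned     1.0
add column rating_plus_3 = t['rating'] + 3:
          rating  rating_plus_3
status                         
pending      5.0            8.0
paid         2.5            5.5
shipped      2.0            5.0
returned     1.0            4.0
Then the value at position 1, column 'rating_plus_3': 5.5

5.5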